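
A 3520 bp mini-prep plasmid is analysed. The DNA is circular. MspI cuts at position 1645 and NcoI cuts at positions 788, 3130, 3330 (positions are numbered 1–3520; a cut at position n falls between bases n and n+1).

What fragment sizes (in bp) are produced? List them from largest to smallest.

Combined cut positions (sorted): 788, 1645, 3130, 3330.
Circular molecule, 4 cuts → 4 fragments:
  1645 − 788 = 857 bp
  3130 − 1645 = 1485 bp
  3330 − 3130 = 200 bp
  wrap: 3520 − 3330 + 788 = 978 bp
Sorted largest to smallest: 1485, 978, 857, 200 bp.

1485, 978, 857, 200 bp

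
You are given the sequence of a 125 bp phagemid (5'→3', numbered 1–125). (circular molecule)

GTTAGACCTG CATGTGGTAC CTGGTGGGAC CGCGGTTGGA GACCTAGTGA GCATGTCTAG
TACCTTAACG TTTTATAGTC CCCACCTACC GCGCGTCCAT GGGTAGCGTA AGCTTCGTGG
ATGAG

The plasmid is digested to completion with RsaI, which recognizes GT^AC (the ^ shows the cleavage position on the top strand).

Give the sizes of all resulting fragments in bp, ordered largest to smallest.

82, 43 bp

RsaI sites (GTAC) start at positions 17, 60.
RsaI cuts after base 2 of each site, so after positions 18, 61.
Circular molecule, 2 cuts → 2 fragments:
  19–61 → 43 bp
  62–125 then 1–18 → 64 + 18 = 82 bp
Sorted largest to smallest: 82, 43 bp.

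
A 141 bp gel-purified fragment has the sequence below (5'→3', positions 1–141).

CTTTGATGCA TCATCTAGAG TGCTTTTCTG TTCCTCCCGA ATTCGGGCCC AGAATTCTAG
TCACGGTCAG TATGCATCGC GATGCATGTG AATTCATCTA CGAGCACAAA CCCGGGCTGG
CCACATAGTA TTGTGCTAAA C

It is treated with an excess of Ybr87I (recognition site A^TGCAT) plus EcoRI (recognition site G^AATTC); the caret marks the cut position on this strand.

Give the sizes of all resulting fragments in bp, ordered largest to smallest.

Ybr87I sites (ATGCAT) start at positions 6, 72, 82.
Ybr87I cuts after the first base of each site, so after positions 6, 72, 82.
EcoRI sites (GAATTC) start at positions 39, 52, 90.
EcoRI cuts after the first base of each site, so after positions 39, 52, 90.
Combined cut positions: 6, 39, 52, 72, 82, 90.
Linear molecule, 6 cuts → 7 fragments:
  1–6 → 6 bp
  7–39 → 33 bp
  40–52 → 13 bp
  53–72 → 20 bp
  73–82 → 10 bp
  83–90 → 8 bp
  91–141 → 51 bp
Sorted largest to smallest: 51, 33, 20, 13, 10, 8, 6 bp.

51, 33, 20, 13, 10, 8, 6 bp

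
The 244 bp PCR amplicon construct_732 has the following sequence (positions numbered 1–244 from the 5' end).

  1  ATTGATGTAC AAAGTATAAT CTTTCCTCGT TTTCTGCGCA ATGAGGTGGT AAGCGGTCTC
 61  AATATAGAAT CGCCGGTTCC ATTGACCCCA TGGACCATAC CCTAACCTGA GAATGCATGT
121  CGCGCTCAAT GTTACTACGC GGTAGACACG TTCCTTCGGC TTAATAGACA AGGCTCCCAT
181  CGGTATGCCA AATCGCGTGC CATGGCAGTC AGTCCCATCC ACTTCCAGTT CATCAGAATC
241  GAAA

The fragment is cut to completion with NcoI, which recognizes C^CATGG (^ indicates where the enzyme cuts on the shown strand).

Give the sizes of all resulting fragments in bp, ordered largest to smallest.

NcoI sites (CCATGG) start at positions 88, 200.
NcoI cuts after the first base of each site, so after positions 88, 200.
Linear molecule, 2 cuts → 3 fragments:
  1–88 → 88 bp
  89–200 → 112 bp
  201–244 → 44 bp
Sorted largest to smallest: 112, 88, 44 bp.

112, 88, 44 bp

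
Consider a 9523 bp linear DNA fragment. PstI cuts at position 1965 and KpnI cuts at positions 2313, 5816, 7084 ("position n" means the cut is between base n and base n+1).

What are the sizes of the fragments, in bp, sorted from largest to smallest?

3503, 2439, 1965, 1268, 348 bp

Combined cut positions (sorted): 1965, 2313, 5816, 7084.
Linear molecule, 4 cuts → 5 fragments:
  1965 − 0 = 1965 bp
  2313 − 1965 = 348 bp
  5816 − 2313 = 3503 bp
  7084 − 5816 = 1268 bp
  9523 − 7084 = 2439 bp
Sorted largest to smallest: 3503, 2439, 1965, 1268, 348 bp.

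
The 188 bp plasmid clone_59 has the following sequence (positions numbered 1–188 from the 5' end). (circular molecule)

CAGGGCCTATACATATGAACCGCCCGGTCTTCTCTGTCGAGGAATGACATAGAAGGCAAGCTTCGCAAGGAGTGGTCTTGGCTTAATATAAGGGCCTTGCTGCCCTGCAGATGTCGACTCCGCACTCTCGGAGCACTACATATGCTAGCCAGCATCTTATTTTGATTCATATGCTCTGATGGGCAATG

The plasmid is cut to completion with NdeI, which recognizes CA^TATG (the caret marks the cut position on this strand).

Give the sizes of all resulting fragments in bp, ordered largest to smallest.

NdeI sites (CATATG) start at positions 12, 139, 168.
NdeI cuts after base 2 of each site, so after positions 13, 140, 169.
Circular molecule, 3 cuts → 3 fragments:
  14–140 → 127 bp
  141–169 → 29 bp
  170–188 then 1–13 → 19 + 13 = 32 bp
Sorted largest to smallest: 127, 32, 29 bp.

127, 32, 29 bp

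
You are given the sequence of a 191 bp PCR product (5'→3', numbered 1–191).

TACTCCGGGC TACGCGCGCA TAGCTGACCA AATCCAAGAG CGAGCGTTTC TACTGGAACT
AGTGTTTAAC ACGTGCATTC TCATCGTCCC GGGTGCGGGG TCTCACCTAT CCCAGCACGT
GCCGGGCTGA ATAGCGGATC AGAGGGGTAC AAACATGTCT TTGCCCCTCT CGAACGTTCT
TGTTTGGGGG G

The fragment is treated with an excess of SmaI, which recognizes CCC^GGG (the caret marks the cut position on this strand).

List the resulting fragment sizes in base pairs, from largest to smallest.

The SmaI site (CCCGGG) starts at position 88.
SmaI cuts after base 3 of each site, so after position 90.
Linear molecule, 1 cut → 2 fragments:
  1–90 → 90 bp
  91–191 → 101 bp
Sorted largest to smallest: 101, 90 bp.

101, 90 bp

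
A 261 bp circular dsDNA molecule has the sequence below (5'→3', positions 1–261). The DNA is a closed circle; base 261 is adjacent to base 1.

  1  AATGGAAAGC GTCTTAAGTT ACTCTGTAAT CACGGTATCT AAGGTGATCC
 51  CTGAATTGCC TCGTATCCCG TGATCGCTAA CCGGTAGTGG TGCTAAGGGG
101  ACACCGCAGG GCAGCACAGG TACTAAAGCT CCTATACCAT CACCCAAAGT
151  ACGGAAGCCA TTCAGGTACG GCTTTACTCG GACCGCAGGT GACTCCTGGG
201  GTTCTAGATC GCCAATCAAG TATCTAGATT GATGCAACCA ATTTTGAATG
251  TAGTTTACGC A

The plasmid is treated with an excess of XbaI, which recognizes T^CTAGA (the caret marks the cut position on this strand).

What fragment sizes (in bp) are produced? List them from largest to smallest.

XbaI sites (TCTAGA) start at positions 203, 223.
XbaI cuts after the first base of each site, so after positions 203, 223.
Circular molecule, 2 cuts → 2 fragments:
  204–223 → 20 bp
  224–261 then 1–203 → 38 + 203 = 241 bp
Sorted largest to smallest: 241, 20 bp.

241, 20 bp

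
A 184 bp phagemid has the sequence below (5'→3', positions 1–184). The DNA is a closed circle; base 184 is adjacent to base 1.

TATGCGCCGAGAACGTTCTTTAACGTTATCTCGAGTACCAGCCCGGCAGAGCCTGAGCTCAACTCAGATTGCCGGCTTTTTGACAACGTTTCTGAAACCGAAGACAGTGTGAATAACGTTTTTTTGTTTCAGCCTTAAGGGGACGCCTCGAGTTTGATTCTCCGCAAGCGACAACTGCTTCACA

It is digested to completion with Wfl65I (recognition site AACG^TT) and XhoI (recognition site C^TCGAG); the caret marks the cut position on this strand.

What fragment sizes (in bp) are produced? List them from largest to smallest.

Wfl65I sites (AACGTT) start at positions 12, 22, 85, 115.
Wfl65I cuts after base 4 of each site, so after positions 15, 25, 88, 118.
XhoI sites (CTCGAG) start at positions 30, 147.
XhoI cuts after the first base of each site, so after positions 30, 147.
Combined cut positions: 15, 25, 30, 88, 118, 147.
Circular molecule, 6 cuts → 6 fragments:
  16–25 → 10 bp
  26–30 → 5 bp
  31–88 → 58 bp
  89–118 → 30 bp
  119–147 → 29 bp
  148–184 then 1–15 → 37 + 15 = 52 bp
Sorted largest to smallest: 58, 52, 30, 29, 10, 5 bp.

58, 52, 30, 29, 10, 5 bp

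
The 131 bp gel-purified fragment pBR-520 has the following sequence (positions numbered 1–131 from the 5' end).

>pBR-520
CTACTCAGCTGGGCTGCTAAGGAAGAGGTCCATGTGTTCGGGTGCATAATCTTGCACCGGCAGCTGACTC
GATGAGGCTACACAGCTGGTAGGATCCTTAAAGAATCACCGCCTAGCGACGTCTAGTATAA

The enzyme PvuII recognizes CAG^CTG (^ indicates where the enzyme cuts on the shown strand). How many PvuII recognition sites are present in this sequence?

3

CAGCTG occurs starting at positions 6, 61, 83.
PvuII cuts at 3 sites.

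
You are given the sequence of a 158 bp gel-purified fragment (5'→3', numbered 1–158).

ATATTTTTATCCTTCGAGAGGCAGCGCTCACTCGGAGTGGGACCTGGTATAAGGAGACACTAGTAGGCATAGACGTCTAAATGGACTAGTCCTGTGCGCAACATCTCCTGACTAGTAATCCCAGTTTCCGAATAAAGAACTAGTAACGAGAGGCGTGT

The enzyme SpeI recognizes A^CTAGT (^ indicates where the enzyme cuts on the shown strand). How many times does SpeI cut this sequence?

ACTAGT occurs starting at positions 59, 85, 111, 139.
SpeI cuts at 4 sites.

4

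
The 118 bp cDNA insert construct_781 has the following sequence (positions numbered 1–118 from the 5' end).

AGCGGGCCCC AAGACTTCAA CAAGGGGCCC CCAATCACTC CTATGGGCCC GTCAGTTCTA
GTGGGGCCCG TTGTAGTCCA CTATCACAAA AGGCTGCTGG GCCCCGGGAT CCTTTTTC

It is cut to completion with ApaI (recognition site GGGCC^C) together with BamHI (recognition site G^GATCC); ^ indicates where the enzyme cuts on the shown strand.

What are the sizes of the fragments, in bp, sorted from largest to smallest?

ApaI sites (GGGCCC) start at positions 4, 25, 45, 64, 99.
ApaI cuts after base 5 of each site (before the last base), so after positions 8, 29, 49, 68, 103.
The BamHI site (GGATCC) starts at position 107.
BamHI cuts after the first base of each site, so after position 107.
Combined cut positions: 8, 29, 49, 68, 103, 107.
Linear molecule, 6 cuts → 7 fragments:
  1–8 → 8 bp
  9–29 → 21 bp
  30–49 → 20 bp
  50–68 → 19 bp
  69–103 → 35 bp
  104–107 → 4 bp
  108–118 → 11 bp
Sorted largest to smallest: 35, 21, 20, 19, 11, 8, 4 bp.

35, 21, 20, 19, 11, 8, 4 bp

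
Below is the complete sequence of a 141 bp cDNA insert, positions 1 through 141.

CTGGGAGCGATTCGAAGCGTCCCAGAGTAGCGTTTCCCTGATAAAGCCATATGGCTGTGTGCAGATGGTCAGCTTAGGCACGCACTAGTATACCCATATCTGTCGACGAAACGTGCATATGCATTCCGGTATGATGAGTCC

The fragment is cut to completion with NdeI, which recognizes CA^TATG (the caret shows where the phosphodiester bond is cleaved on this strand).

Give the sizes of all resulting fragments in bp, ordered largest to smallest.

NdeI sites (CATATG) start at positions 48, 116.
NdeI cuts after base 2 of each site, so after positions 49, 117.
Linear molecule, 2 cuts → 3 fragments:
  1–49 → 49 bp
  50–117 → 68 bp
  118–141 → 24 bp
Sorted largest to smallest: 68, 49, 24 bp.

68, 49, 24 bp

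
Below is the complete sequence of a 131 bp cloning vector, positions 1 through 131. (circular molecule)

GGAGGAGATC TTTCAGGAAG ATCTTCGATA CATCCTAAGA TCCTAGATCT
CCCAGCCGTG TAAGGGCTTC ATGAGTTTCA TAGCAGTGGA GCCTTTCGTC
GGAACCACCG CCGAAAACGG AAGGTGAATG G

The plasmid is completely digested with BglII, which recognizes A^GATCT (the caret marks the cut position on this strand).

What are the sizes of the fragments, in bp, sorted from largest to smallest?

92, 26, 13 bp

BglII sites (AGATCT) start at positions 6, 19, 45.
BglII cuts after the first base of each site, so after positions 6, 19, 45.
Circular molecule, 3 cuts → 3 fragments:
  7–19 → 13 bp
  20–45 → 26 bp
  46–131 then 1–6 → 86 + 6 = 92 bp
Sorted largest to smallest: 92, 26, 13 bp.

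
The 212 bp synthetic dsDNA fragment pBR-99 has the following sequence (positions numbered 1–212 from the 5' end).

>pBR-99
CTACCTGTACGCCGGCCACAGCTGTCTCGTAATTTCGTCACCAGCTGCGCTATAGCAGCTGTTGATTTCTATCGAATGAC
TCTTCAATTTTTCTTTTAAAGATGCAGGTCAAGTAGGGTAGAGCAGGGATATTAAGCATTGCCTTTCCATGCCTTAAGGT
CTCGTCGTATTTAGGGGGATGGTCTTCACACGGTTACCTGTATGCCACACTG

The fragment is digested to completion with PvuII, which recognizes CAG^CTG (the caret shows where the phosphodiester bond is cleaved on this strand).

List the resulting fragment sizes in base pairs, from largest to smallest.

PvuII sites (CAGCTG) start at positions 19, 42, 56.
PvuII cuts after base 3 of each site, so after positions 21, 44, 58.
Linear molecule, 3 cuts → 4 fragments:
  1–21 → 21 bp
  22–44 → 23 bp
  45–58 → 14 bp
  59–212 → 154 bp
Sorted largest to smallest: 154, 23, 21, 14 bp.

154, 23, 21, 14 bp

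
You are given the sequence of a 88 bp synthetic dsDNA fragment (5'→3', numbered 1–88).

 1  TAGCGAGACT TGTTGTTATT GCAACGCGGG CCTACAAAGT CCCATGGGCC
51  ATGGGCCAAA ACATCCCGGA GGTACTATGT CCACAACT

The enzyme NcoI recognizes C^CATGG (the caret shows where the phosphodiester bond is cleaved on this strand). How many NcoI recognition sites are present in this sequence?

CCATGG occurs starting at positions 42, 49.
NcoI cuts at 2 sites.

2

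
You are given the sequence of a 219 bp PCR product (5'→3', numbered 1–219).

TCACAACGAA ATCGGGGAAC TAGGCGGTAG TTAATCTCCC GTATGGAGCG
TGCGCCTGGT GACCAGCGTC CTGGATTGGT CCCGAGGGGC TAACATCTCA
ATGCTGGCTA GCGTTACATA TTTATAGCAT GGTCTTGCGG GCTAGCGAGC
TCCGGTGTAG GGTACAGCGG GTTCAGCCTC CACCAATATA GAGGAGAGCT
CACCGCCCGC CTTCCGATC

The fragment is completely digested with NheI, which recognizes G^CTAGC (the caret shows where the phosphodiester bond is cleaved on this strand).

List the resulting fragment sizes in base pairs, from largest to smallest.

107, 78, 34 bp

NheI sites (GCTAGC) start at positions 107, 141.
NheI cuts after the first base of each site, so after positions 107, 141.
Linear molecule, 2 cuts → 3 fragments:
  1–107 → 107 bp
  108–141 → 34 bp
  142–219 → 78 bp
Sorted largest to smallest: 107, 78, 34 bp.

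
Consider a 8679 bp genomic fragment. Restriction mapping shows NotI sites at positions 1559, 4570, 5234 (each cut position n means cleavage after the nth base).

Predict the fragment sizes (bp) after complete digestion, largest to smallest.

Linear molecule, 3 cuts → 4 fragments:
  1559 − 0 = 1559 bp
  4570 − 1559 = 3011 bp
  5234 − 4570 = 664 bp
  8679 − 5234 = 3445 bp
Sorted largest to smallest: 3445, 3011, 1559, 664 bp.

3445, 3011, 1559, 664 bp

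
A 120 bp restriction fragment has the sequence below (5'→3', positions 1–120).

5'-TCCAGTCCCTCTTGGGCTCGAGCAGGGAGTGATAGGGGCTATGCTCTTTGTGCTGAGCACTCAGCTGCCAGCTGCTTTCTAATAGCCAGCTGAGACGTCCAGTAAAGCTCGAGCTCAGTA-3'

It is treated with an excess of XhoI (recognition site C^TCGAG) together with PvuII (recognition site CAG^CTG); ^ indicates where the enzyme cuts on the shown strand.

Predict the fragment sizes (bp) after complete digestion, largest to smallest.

XhoI sites (CTCGAG) start at positions 17, 108.
XhoI cuts after the first base of each site, so after positions 17, 108.
PvuII sites (CAGCTG) start at positions 62, 69, 87.
PvuII cuts after base 3 of each site, so after positions 64, 71, 89.
Combined cut positions: 17, 64, 71, 89, 108.
Linear molecule, 5 cuts → 6 fragments:
  1–17 → 17 bp
  18–64 → 47 bp
  65–71 → 7 bp
  72–89 → 18 bp
  90–108 → 19 bp
  109–120 → 12 bp
Sorted largest to smallest: 47, 19, 18, 17, 12, 7 bp.

47, 19, 18, 17, 12, 7 bp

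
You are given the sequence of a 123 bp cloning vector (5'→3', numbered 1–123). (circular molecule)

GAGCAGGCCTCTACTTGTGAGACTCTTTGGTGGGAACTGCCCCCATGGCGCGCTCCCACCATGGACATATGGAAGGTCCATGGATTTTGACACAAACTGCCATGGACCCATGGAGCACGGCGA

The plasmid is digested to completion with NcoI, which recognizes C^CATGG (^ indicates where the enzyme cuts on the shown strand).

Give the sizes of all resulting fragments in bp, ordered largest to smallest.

NcoI sites (CCATGG) start at positions 43, 59, 78, 100, 108.
NcoI cuts after the first base of each site, so after positions 43, 59, 78, 100, 108.
Circular molecule, 5 cuts → 5 fragments:
  44–59 → 16 bp
  60–78 → 19 bp
  79–100 → 22 bp
  101–108 → 8 bp
  109–123 then 1–43 → 15 + 43 = 58 bp
Sorted largest to smallest: 58, 22, 19, 16, 8 bp.

58, 22, 19, 16, 8 bp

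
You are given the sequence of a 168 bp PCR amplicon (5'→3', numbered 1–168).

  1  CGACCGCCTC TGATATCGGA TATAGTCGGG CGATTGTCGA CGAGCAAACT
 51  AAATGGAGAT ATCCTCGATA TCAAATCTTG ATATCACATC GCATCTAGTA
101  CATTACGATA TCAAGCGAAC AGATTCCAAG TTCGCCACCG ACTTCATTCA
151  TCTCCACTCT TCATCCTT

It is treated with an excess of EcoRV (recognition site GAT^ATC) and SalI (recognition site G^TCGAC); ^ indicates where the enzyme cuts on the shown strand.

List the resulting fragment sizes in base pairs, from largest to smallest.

EcoRV sites (GATATC) start at positions 12, 58, 67, 80, 107.
EcoRV cuts after base 3 of each site, so after positions 14, 60, 69, 82, 109.
The SalI site (GTCGAC) starts at position 36.
SalI cuts after the first base of each site, so after position 36.
Combined cut positions: 14, 36, 60, 69, 82, 109.
Linear molecule, 6 cuts → 7 fragments:
  1–14 → 14 bp
  15–36 → 22 bp
  37–60 → 24 bp
  61–69 → 9 bp
  70–82 → 13 bp
  83–109 → 27 bp
  110–168 → 59 bp
Sorted largest to smallest: 59, 27, 24, 22, 14, 13, 9 bp.

59, 27, 24, 22, 14, 13, 9 bp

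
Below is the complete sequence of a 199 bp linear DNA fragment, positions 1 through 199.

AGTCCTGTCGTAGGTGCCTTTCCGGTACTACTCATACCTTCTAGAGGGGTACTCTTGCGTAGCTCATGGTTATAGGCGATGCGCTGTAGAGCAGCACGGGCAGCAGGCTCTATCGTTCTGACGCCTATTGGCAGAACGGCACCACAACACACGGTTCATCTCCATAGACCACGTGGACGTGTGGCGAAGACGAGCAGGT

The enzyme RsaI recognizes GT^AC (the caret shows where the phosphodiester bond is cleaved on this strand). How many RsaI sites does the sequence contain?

2

GTAC occurs starting at positions 25, 49.
RsaI cuts at 2 sites.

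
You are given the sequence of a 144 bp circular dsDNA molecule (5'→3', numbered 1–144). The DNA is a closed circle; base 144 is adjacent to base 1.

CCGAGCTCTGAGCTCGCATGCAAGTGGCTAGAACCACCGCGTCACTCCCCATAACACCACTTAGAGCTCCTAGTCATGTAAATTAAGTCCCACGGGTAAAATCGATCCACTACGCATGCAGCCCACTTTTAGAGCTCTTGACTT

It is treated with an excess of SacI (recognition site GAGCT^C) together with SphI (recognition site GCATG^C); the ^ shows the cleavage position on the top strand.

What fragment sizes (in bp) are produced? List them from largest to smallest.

SacI sites (GAGCTC) start at positions 3, 10, 64, 132.
SacI cuts after base 5 of each site (before the last base), so after positions 7, 14, 68, 136.
SphI sites (GCATGC) start at positions 16, 114.
SphI cuts after base 5 of each site (before the last base), so after positions 20, 118.
Combined cut positions: 7, 14, 20, 68, 118, 136.
Circular molecule, 6 cuts → 6 fragments:
  8–14 → 7 bp
  15–20 → 6 bp
  21–68 → 48 bp
  69–118 → 50 bp
  119–136 → 18 bp
  137–144 then 1–7 → 8 + 7 = 15 bp
Sorted largest to smallest: 50, 48, 18, 15, 7, 6 bp.

50, 48, 18, 15, 7, 6 bp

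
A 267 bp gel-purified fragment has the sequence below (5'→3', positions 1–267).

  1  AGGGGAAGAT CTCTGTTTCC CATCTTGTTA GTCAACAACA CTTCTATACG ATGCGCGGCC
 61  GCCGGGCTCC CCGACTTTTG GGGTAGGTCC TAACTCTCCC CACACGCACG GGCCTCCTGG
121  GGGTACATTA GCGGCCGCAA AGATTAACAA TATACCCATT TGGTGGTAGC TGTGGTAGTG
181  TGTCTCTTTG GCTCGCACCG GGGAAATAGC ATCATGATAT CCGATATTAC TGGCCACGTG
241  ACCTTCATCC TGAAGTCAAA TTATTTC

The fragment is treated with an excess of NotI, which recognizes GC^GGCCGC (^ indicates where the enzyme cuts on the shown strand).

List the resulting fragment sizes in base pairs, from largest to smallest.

NotI sites (GCGGCCGC) start at positions 55, 131.
NotI cuts after base 2 of each site, so after positions 56, 132.
Linear molecule, 2 cuts → 3 fragments:
  1–56 → 56 bp
  57–132 → 76 bp
  133–267 → 135 bp
Sorted largest to smallest: 135, 76, 56 bp.

135, 76, 56 bp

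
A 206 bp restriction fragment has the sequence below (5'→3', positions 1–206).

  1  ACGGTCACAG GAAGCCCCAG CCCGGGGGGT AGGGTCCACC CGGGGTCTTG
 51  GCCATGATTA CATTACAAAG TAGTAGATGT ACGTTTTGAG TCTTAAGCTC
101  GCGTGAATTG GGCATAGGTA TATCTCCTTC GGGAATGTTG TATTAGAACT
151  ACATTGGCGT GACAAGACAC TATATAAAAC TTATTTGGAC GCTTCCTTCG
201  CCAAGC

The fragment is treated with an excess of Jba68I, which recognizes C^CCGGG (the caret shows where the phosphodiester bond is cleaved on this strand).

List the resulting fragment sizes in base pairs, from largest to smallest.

Jba68I sites (CCCGGG) start at positions 21, 39.
Jba68I cuts after the first base of each site, so after positions 21, 39.
Linear molecule, 2 cuts → 3 fragments:
  1–21 → 21 bp
  22–39 → 18 bp
  40–206 → 167 bp
Sorted largest to smallest: 167, 21, 18 bp.

167, 21, 18 bp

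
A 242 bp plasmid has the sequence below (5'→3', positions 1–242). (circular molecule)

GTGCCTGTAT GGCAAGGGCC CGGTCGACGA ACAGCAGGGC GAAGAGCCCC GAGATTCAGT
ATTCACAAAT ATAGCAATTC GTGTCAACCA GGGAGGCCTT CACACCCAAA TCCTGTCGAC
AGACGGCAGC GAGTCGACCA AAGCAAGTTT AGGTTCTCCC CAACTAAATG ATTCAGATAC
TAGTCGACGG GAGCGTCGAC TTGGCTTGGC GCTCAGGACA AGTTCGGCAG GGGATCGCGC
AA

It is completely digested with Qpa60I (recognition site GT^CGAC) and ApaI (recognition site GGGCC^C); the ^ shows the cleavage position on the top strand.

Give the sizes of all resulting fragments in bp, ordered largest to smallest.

92, 66, 50, 18, 12, 4 bp

Qpa60I sites (GTCGAC) start at positions 23, 115, 133, 183, 195.
Qpa60I cuts after base 2 of each site, so after positions 24, 116, 134, 184, 196.
The ApaI site (GGGCCC) starts at position 16.
ApaI cuts after base 5 of each site (before the last base), so after position 20.
Combined cut positions: 20, 24, 116, 134, 184, 196.
Circular molecule, 6 cuts → 6 fragments:
  21–24 → 4 bp
  25–116 → 92 bp
  117–134 → 18 bp
  135–184 → 50 bp
  185–196 → 12 bp
  197–242 then 1–20 → 46 + 20 = 66 bp
Sorted largest to smallest: 92, 66, 50, 18, 12, 4 bp.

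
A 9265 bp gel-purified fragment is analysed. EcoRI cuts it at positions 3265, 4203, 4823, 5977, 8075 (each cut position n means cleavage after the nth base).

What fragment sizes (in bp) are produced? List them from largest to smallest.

Linear molecule, 5 cuts → 6 fragments:
  3265 − 0 = 3265 bp
  4203 − 3265 = 938 bp
  4823 − 4203 = 620 bp
  5977 − 4823 = 1154 bp
  8075 − 5977 = 2098 bp
  9265 − 8075 = 1190 bp
Sorted largest to smallest: 3265, 2098, 1190, 1154, 938, 620 bp.

3265, 2098, 1190, 1154, 938, 620 bp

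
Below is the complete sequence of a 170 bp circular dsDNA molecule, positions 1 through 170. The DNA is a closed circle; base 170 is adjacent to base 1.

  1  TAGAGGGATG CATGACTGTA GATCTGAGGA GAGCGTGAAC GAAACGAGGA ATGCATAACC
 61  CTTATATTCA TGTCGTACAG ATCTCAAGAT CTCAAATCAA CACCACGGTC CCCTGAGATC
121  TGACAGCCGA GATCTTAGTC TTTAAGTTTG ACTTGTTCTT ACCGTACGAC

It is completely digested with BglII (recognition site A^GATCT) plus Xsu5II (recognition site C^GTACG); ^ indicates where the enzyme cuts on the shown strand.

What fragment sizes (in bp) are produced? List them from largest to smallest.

BglII sites (AGATCT) start at positions 20, 79, 87, 116, 130.
BglII cuts after the first base of each site, so after positions 20, 79, 87, 116, 130.
The Xsu5II site (CGTACG) starts at position 163.
Xsu5II cuts after the first base of each site, so after position 163.
Combined cut positions: 20, 79, 87, 116, 130, 163.
Circular molecule, 6 cuts → 6 fragments:
  21–79 → 59 bp
  80–87 → 8 bp
  88–116 → 29 bp
  117–130 → 14 bp
  131–163 → 33 bp
  164–170 then 1–20 → 7 + 20 = 27 bp
Sorted largest to smallest: 59, 33, 29, 27, 14, 8 bp.

59, 33, 29, 27, 14, 8 bp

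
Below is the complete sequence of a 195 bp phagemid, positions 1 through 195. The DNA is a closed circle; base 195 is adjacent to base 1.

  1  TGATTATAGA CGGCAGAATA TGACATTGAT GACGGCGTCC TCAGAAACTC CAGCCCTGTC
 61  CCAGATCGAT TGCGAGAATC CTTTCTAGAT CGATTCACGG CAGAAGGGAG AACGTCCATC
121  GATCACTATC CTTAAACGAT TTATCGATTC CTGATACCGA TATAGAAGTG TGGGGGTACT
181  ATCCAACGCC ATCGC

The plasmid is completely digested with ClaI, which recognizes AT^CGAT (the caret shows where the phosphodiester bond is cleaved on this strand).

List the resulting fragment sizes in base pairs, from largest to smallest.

ClaI sites (ATCGAT) start at positions 65, 89, 118, 143.
ClaI cuts after base 2 of each site, so after positions 66, 90, 119, 144.
Circular molecule, 4 cuts → 4 fragments:
  67–90 → 24 bp
  91–119 → 29 bp
  120–144 → 25 bp
  145–195 then 1–66 → 51 + 66 = 117 bp
Sorted largest to smallest: 117, 29, 25, 24 bp.

117, 29, 25, 24 bp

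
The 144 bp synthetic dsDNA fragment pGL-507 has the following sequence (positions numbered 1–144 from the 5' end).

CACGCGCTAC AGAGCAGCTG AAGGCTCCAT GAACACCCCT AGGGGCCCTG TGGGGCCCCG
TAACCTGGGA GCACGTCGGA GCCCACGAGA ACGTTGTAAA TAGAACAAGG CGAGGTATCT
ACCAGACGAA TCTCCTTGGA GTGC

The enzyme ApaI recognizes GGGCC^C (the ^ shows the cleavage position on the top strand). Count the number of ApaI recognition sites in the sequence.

GGGCCC occurs starting at positions 43, 53.
ApaI cuts at 2 sites.

2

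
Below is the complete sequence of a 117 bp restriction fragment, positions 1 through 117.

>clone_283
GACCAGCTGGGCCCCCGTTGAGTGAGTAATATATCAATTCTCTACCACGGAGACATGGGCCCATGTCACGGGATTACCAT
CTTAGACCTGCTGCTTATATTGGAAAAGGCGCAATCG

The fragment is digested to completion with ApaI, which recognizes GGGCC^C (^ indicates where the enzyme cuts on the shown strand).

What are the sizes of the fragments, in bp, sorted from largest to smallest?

56, 48, 13 bp

ApaI sites (GGGCCC) start at positions 9, 57.
ApaI cuts after base 5 of each site (before the last base), so after positions 13, 61.
Linear molecule, 2 cuts → 3 fragments:
  1–13 → 13 bp
  14–61 → 48 bp
  62–117 → 56 bp
Sorted largest to smallest: 56, 48, 13 bp.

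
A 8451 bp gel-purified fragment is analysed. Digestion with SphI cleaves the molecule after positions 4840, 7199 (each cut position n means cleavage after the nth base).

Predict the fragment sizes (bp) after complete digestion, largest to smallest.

4840, 2359, 1252 bp

Linear molecule, 2 cuts → 3 fragments:
  4840 − 0 = 4840 bp
  7199 − 4840 = 2359 bp
  8451 − 7199 = 1252 bp
Sorted largest to smallest: 4840, 2359, 1252 bp.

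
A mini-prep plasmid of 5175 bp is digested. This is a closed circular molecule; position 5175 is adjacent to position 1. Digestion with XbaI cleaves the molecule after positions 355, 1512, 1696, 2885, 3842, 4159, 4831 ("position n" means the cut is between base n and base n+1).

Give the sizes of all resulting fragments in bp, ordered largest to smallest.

1189, 1157, 957, 699, 672, 317, 184 bp

Circular molecule, 7 cuts → 7 fragments:
  1512 − 355 = 1157 bp
  1696 − 1512 = 184 bp
  2885 − 1696 = 1189 bp
  3842 − 2885 = 957 bp
  4159 − 3842 = 317 bp
  4831 − 4159 = 672 bp
  wrap: 5175 − 4831 + 355 = 699 bp
Sorted largest to smallest: 1189, 1157, 957, 699, 672, 317, 184 bp.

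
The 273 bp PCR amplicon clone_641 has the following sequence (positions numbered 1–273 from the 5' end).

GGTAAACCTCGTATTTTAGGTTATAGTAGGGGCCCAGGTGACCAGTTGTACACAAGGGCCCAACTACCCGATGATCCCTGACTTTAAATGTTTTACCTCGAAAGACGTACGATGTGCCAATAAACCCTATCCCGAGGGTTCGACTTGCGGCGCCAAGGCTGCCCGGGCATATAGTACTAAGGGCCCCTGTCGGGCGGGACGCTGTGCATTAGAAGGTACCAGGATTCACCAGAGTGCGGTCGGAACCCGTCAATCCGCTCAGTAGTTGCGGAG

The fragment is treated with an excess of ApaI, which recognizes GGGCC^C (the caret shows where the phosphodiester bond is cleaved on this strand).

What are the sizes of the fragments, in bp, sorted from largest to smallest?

ApaI sites (GGGCCC) start at positions 30, 56, 181.
ApaI cuts after base 5 of each site (before the last base), so after positions 34, 60, 185.
Linear molecule, 3 cuts → 4 fragments:
  1–34 → 34 bp
  35–60 → 26 bp
  61–185 → 125 bp
  186–273 → 88 bp
Sorted largest to smallest: 125, 88, 34, 26 bp.

125, 88, 34, 26 bp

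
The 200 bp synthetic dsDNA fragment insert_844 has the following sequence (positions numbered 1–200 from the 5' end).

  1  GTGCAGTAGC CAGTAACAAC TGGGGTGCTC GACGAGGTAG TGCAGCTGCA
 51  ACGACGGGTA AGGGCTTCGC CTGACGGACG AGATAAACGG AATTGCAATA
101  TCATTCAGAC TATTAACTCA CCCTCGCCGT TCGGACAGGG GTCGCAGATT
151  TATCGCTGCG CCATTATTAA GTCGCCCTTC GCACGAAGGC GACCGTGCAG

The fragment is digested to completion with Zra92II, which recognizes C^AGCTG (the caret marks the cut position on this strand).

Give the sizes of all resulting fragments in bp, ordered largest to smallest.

157, 43 bp

The Zra92II site (CAGCTG) starts at position 43.
Zra92II cuts after the first base of each site, so after position 43.
Linear molecule, 1 cut → 2 fragments:
  1–43 → 43 bp
  44–200 → 157 bp
Sorted largest to smallest: 157, 43 bp.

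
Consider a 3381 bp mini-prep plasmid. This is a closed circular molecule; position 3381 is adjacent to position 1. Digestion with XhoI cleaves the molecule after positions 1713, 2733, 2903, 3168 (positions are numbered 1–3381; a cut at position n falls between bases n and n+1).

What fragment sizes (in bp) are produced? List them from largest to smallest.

1926, 1020, 265, 170 bp

Circular molecule, 4 cuts → 4 fragments:
  2733 − 1713 = 1020 bp
  2903 − 2733 = 170 bp
  3168 − 2903 = 265 bp
  wrap: 3381 − 3168 + 1713 = 1926 bp
Sorted largest to smallest: 1926, 1020, 265, 170 bp.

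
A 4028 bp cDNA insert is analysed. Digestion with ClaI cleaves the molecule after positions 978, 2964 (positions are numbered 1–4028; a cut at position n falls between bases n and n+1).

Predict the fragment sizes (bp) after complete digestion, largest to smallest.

1986, 1064, 978 bp

Linear molecule, 2 cuts → 3 fragments:
  978 − 0 = 978 bp
  2964 − 978 = 1986 bp
  4028 − 2964 = 1064 bp
Sorted largest to smallest: 1986, 1064, 978 bp.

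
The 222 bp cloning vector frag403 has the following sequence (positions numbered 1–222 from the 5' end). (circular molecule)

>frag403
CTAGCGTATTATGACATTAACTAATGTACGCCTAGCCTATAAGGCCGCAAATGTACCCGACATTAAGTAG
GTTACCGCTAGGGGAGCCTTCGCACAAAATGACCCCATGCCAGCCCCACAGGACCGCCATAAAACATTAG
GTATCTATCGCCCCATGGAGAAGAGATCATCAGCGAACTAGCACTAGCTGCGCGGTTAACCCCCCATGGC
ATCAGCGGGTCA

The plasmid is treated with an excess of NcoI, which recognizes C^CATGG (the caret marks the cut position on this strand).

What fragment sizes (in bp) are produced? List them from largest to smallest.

NcoI sites (CCATGG) start at positions 153, 204.
NcoI cuts after the first base of each site, so after positions 153, 204.
Circular molecule, 2 cuts → 2 fragments:
  154–204 → 51 bp
  205–222 then 1–153 → 18 + 153 = 171 bp
Sorted largest to smallest: 171, 51 bp.

171, 51 bp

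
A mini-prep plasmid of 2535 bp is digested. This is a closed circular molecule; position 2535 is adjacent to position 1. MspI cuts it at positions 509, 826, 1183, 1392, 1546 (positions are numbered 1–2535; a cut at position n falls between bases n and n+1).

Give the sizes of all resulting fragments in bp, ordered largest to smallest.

Circular molecule, 5 cuts → 5 fragments:
  826 − 509 = 317 bp
  1183 − 826 = 357 bp
  1392 − 1183 = 209 bp
  1546 − 1392 = 154 bp
  wrap: 2535 − 1546 + 509 = 1498 bp
Sorted largest to smallest: 1498, 357, 317, 209, 154 bp.

1498, 357, 317, 209, 154 bp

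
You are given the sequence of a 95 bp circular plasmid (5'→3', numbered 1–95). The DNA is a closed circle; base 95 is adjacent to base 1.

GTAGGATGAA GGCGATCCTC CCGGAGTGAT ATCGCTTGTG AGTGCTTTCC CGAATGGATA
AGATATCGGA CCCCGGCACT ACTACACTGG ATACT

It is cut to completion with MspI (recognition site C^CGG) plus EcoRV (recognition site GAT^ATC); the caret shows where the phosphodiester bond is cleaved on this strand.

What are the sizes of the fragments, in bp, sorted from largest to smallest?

MspI sites (CCGG) start at positions 21, 73.
MspI cuts after the first base of each site, so after positions 21, 73.
EcoRV sites (GATATC) start at positions 28, 62.
EcoRV cuts after base 3 of each site, so after positions 30, 64.
Combined cut positions: 21, 30, 64, 73.
Circular molecule, 4 cuts → 4 fragments:
  22–30 → 9 bp
  31–64 → 34 bp
  65–73 → 9 bp
  74–95 then 1–21 → 22 + 21 = 43 bp
Sorted largest to smallest: 43, 34, 9, 9 bp.

43, 34, 9, 9 bp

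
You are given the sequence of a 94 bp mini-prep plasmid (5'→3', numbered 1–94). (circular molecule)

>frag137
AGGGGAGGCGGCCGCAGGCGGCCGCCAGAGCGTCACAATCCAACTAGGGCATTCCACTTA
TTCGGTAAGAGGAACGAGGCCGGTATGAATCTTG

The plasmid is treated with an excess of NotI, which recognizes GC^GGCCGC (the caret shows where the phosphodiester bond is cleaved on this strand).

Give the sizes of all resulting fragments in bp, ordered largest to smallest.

84, 10 bp

NotI sites (GCGGCCGC) start at positions 8, 18.
NotI cuts after base 2 of each site, so after positions 9, 19.
Circular molecule, 2 cuts → 2 fragments:
  10–19 → 10 bp
  20–94 then 1–9 → 75 + 9 = 84 bp
Sorted largest to smallest: 84, 10 bp.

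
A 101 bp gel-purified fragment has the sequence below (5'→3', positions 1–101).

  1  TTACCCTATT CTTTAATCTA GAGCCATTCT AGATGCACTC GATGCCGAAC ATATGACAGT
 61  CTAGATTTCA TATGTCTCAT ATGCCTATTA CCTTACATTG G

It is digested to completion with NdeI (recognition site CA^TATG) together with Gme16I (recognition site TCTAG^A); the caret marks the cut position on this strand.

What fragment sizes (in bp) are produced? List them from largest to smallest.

NdeI sites (CATATG) start at positions 50, 69, 78.
NdeI cuts after base 2 of each site, so after positions 51, 70, 79.
Gme16I sites (TCTAGA) start at positions 17, 28, 60.
Gme16I cuts after base 5 of each site (before the last base), so after positions 21, 32, 64.
Combined cut positions: 21, 32, 51, 64, 70, 79.
Linear molecule, 6 cuts → 7 fragments:
  1–21 → 21 bp
  22–32 → 11 bp
  33–51 → 19 bp
  52–64 → 13 bp
  65–70 → 6 bp
  71–79 → 9 bp
  80–101 → 22 bp
Sorted largest to smallest: 22, 21, 19, 13, 11, 9, 6 bp.

22, 21, 19, 13, 11, 9, 6 bp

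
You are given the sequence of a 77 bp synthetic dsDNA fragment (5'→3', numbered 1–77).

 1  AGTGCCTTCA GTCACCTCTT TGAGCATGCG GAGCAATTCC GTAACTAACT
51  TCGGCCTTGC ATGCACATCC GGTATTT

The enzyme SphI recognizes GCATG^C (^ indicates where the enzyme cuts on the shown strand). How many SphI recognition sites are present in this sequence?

2

GCATGC occurs starting at positions 24, 59.
SphI cuts at 2 sites.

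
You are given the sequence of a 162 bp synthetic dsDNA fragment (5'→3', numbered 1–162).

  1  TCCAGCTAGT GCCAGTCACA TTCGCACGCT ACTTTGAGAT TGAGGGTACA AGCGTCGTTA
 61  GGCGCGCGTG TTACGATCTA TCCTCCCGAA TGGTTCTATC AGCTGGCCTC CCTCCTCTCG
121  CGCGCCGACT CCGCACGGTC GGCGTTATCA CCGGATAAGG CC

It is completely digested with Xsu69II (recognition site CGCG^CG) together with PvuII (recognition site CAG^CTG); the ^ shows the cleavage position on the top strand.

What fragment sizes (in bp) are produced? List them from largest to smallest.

66, 40, 36, 20 bp

Xsu69II sites (CGCGCG) start at positions 63, 119.
Xsu69II cuts after base 4 of each site, so after positions 66, 122.
The PvuII site (CAGCTG) starts at position 100.
PvuII cuts after base 3 of each site, so after position 102.
Combined cut positions: 66, 102, 122.
Linear molecule, 3 cuts → 4 fragments:
  1–66 → 66 bp
  67–102 → 36 bp
  103–122 → 20 bp
  123–162 → 40 bp
Sorted largest to smallest: 66, 40, 36, 20 bp.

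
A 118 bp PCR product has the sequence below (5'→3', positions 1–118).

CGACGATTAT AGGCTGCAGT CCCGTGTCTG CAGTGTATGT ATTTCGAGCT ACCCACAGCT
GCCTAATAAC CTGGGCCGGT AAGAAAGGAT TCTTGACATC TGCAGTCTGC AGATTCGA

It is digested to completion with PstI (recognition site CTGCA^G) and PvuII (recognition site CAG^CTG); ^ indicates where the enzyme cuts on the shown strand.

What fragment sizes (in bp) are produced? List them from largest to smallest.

PstI sites (CTGCAG) start at positions 14, 28, 100, 107.
PstI cuts after base 5 of each site (before the last base), so after positions 18, 32, 104, 111.
The PvuII site (CAGCTG) starts at position 56.
PvuII cuts after base 3 of each site, so after position 58.
Combined cut positions: 18, 32, 58, 104, 111.
Linear molecule, 5 cuts → 6 fragments:
  1–18 → 18 bp
  19–32 → 14 bp
  33–58 → 26 bp
  59–104 → 46 bp
  105–111 → 7 bp
  112–118 → 7 bp
Sorted largest to smallest: 46, 26, 18, 14, 7, 7 bp.

46, 26, 18, 14, 7, 7 bp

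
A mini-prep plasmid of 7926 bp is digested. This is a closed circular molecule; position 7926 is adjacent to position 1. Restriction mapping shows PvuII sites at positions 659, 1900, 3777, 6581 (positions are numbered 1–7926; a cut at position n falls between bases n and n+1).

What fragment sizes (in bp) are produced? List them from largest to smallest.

Circular molecule, 4 cuts → 4 fragments:
  1900 − 659 = 1241 bp
  3777 − 1900 = 1877 bp
  6581 − 3777 = 2804 bp
  wrap: 7926 − 6581 + 659 = 2004 bp
Sorted largest to smallest: 2804, 2004, 1877, 1241 bp.

2804, 2004, 1877, 1241 bp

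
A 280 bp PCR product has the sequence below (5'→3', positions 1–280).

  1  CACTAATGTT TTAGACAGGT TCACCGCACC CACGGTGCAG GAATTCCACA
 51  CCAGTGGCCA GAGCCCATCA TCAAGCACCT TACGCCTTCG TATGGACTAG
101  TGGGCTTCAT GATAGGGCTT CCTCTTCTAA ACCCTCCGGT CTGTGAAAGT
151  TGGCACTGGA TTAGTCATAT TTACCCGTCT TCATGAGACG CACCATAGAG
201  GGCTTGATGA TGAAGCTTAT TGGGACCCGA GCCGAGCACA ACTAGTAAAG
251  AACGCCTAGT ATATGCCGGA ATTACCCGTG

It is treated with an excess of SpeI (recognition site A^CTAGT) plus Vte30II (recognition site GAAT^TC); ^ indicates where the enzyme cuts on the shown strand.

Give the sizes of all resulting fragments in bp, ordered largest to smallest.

SpeI sites (ACTAGT) start at positions 96, 241.
SpeI cuts after the first base of each site, so after positions 96, 241.
The Vte30II site (GAATTC) starts at position 41.
Vte30II cuts after base 4 of each site, so after position 44.
Combined cut positions: 44, 96, 241.
Linear molecule, 3 cuts → 4 fragments:
  1–44 → 44 bp
  45–96 → 52 bp
  97–241 → 145 bp
  242–280 → 39 bp
Sorted largest to smallest: 145, 52, 44, 39 bp.

145, 52, 44, 39 bp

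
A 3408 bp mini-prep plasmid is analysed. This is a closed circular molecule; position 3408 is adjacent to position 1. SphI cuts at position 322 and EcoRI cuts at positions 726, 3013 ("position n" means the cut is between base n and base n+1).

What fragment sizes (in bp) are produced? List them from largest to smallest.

2287, 717, 404 bp

Combined cut positions (sorted): 322, 726, 3013.
Circular molecule, 3 cuts → 3 fragments:
  726 − 322 = 404 bp
  3013 − 726 = 2287 bp
  wrap: 3408 − 3013 + 322 = 717 bp
Sorted largest to smallest: 2287, 717, 404 bp.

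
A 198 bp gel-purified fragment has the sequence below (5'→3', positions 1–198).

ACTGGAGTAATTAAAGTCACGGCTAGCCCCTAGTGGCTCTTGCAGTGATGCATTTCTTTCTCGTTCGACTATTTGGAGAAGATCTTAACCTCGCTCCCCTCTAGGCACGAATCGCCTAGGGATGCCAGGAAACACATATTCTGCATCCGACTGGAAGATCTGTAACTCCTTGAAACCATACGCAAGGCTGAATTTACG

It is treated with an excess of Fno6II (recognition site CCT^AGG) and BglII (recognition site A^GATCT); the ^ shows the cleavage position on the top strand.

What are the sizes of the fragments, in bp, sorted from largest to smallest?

The Fno6II site (CCTAGG) starts at position 115.
Fno6II cuts after base 3 of each site, so after position 117.
BglII sites (AGATCT) start at positions 80, 156.
BglII cuts after the first base of each site, so after positions 80, 156.
Combined cut positions: 80, 117, 156.
Linear molecule, 3 cuts → 4 fragments:
  1–80 → 80 bp
  81–117 → 37 bp
  118–156 → 39 bp
  157–198 → 42 bp
Sorted largest to smallest: 80, 42, 39, 37 bp.

80, 42, 39, 37 bp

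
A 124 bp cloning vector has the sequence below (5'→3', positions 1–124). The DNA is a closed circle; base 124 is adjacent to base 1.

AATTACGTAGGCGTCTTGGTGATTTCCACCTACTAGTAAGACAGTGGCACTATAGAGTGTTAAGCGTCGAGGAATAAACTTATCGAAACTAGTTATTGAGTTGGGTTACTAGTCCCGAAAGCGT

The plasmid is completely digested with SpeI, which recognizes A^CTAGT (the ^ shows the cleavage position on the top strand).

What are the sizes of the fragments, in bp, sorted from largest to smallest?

56, 48, 20 bp

SpeI sites (ACTAGT) start at positions 32, 88, 108.
SpeI cuts after the first base of each site, so after positions 32, 88, 108.
Circular molecule, 3 cuts → 3 fragments:
  33–88 → 56 bp
  89–108 → 20 bp
  109–124 then 1–32 → 16 + 32 = 48 bp
Sorted largest to smallest: 56, 48, 20 bp.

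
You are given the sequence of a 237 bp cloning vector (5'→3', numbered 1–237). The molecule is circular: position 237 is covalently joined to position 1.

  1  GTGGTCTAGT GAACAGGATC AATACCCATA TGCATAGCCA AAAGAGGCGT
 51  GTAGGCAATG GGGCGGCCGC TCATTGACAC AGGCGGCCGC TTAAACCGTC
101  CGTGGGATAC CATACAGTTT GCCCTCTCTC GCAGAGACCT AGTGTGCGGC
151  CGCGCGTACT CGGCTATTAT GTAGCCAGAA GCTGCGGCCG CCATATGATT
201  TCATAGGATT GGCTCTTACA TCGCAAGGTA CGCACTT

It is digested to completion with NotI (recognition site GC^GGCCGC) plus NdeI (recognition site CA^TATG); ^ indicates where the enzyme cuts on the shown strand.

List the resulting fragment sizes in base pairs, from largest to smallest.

72, 63, 38, 36, 20, 8 bp

NotI sites (GCGGCCGC) start at positions 63, 83, 146, 184.
NotI cuts after base 2 of each site, so after positions 64, 84, 147, 185.
NdeI sites (CATATG) start at positions 27, 192.
NdeI cuts after base 2 of each site, so after positions 28, 193.
Combined cut positions: 28, 64, 84, 147, 185, 193.
Circular molecule, 6 cuts → 6 fragments:
  29–64 → 36 bp
  65–84 → 20 bp
  85–147 → 63 bp
  148–185 → 38 bp
  186–193 → 8 bp
  194–237 then 1–28 → 44 + 28 = 72 bp
Sorted largest to smallest: 72, 63, 38, 36, 20, 8 bp.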